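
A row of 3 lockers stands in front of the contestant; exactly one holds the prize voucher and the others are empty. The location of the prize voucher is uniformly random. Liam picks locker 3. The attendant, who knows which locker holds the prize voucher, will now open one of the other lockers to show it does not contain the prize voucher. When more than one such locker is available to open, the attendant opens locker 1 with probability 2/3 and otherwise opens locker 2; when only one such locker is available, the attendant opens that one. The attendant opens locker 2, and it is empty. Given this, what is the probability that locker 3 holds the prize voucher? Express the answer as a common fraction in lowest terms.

1/4

Condition on the true location of the prize voucher.
If it is in locker 1 (prior 1/3): only locker 2 is available, probability 1; weight (1/3)·1 = 1/3.
If it is in locker 2 (prior 1/3): the attendant opened locker 2, so this case is ruled out; weight (1/3)·0 = 0.
If it is in locker 3 (prior 1/3): locker 1 is available but not opened, probability 1/3; weight (1/3)·(1/3) = 1/9.
The weights sum to 4/9.
So P(the prize voucher in locker 3 | the attendant opened locker 2) = (1/9) / (4/9) = 1/4.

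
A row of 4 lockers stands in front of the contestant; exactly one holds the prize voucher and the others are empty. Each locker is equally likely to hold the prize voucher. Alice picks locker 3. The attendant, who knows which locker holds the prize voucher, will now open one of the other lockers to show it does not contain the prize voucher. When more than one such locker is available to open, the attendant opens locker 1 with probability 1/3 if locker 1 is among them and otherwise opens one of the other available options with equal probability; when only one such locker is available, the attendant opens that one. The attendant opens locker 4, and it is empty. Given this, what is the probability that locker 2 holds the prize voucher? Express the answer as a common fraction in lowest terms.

4/9

Condition on the true location of the prize voucher.
If it is in locker 1 (prior 1/4): locker 1 holds the prize so is unavailable; the attendant chooses uniformly among the 2 others, probability 1/2; weight (1/4)·(1/2) = 1/8.
If it is in locker 2 (prior 1/4): locker 1 is available but not opened, probability 2/3; weight (1/4)·(2/3) = 1/6.
If it is in locker 3 (prior 1/4): locker 1 is available but not opened; locker 4 gets probability (1 − 1/3)/2 = 1/3; weight (1/4)·(1/3) = 1/12.
If it is in locker 4 (prior 1/4): the attendant opened locker 4, so this case is ruled out; weight (1/4)·0 = 0.
The weights sum to 3/8.
So P(the prize voucher in locker 2 | the attendant opened locker 4) = (1/6) / (3/8) = 4/9.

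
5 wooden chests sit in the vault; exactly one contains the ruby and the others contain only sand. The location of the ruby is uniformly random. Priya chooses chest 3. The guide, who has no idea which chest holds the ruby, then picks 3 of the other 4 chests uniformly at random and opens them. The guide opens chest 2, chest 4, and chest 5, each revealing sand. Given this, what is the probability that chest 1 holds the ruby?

Apply Bayes' rule, conditioning on where the ruby actually is.
If it is in either of chests 1 and 3 (prior 1/5 each): the guide picks exactly this set with probability 1/4 regardless, and none is the prize; weight (1/5)·(1/4) = 1/20 each.
If it is in any of chests 2, 4, and 5 (prior 1/5 each): that chest was opened and seen not to hold the prize — ruled out; weight (1/5)·0 = 0 each.
The weights sum to 1/10.
So P(the ruby in chest 1 | the guide opened chest 2, chest 4, and chest 5) = (1/20) / (1/10) = 1/2.

1/2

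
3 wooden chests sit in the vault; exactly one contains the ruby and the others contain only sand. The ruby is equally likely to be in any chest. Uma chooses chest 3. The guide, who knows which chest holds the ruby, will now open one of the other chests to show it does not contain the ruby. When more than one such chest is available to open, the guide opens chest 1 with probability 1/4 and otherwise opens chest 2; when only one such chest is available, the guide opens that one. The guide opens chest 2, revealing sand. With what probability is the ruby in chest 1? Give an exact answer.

Consider each possible location of the ruby in turn.
If it is in chest 1 (prior 1/3): only chest 2 is available, probability 1; weight (1/3)·1 = 1/3.
If it is in chest 2 (prior 1/3): the guide opened chest 2, so this case is ruled out; weight (1/3)·0 = 0.
If it is in chest 3 (prior 1/3): chest 1 is available but not opened, probability 3/4; weight (1/3)·(3/4) = 1/4.
The weights sum to 7/12.
So P(the ruby in chest 1 | the guide opened chest 2) = (1/3) / (7/12) = 4/7.

4/7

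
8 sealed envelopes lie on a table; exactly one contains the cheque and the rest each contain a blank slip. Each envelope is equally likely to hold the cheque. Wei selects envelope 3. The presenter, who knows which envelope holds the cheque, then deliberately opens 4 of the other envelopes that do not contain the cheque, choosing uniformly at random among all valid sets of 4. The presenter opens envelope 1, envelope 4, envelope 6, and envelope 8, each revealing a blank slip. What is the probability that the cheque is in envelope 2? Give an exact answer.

Apply Bayes' rule, conditioning on where the cheque actually is.
If it is in any of envelopes 1, 4, 6, and 8 (prior 1/8 each): that envelope was opened and seen not to hold the prize — ruled out; weight (1/8)·0 = 0 each.
If it is in any of envelopes 2, 5, and 7 (prior 1/8 each): the presenter has 15 equally likely choices, so probability 1/15; weight (1/8)·(1/15) = 1/120 each.
If it is in envelope 3 (prior 1/8): the presenter has 35 equally likely choices, so probability 1/35; weight (1/8)·(1/35) = 1/280.
The weights sum to 1/35.
So P(the cheque in envelope 2 | the presenter opened envelope 1, envelope 4, envelope 6, and envelope 8) = (1/120) / (1/35) = 7/24.

7/24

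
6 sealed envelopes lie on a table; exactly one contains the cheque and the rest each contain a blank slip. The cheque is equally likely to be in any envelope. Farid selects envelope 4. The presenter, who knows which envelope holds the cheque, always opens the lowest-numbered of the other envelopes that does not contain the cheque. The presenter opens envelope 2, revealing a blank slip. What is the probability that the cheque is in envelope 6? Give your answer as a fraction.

Apply Bayes' rule, conditioning on where the cheque actually is.
If it is in envelope 1 (prior 1/6): envelope 2 is the lowest-numbered option available, probability 1; weight (1/6)·1 = 1/6.
If it is in envelope 2 (prior 1/6): the presenter opened envelope 2, so this case is ruled out; weight (1/6)·0 = 0.
If it is in any of envelopes 3, 4, 5, and 6 (prior 1/6 each): the presenter would have opened envelope 1 instead, probability 0; weight (1/6)·0 = 0 each.
The weights sum to 1/6.
So P(the cheque in envelope 6 | the presenter opened envelope 2) = 0 / (1/6) = 0.

0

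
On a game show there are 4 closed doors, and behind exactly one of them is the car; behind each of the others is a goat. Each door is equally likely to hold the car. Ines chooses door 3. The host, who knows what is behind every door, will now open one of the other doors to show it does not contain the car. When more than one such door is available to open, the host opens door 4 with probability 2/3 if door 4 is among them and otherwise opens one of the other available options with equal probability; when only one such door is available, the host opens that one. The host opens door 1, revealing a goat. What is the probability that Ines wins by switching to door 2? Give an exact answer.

Condition on the true location of the car.
If it is behind door 1 (prior 1/4): the host opened door 1, so this case is ruled out; weight (1/4)·0 = 0.
If it is behind door 2 (prior 1/4): door 4 is available but not opened, probability 1/3; weight (1/4)·(1/3) = 1/12.
If it is behind door 3 (prior 1/4): door 4 is available but not opened; door 1 gets probability (1 − 2/3)/2 = 1/6; weight (1/4)·(1/6) = 1/24.
If it is behind door 4 (prior 1/4): door 4 holds the prize so is unavailable; the host chooses uniformly among the 2 others, probability 1/2; weight (1/4)·(1/2) = 1/8.
The weights sum to 1/4.
So P(the car behind door 2 | the host opened door 1) = (1/12) / (1/4) = 1/3.

1/3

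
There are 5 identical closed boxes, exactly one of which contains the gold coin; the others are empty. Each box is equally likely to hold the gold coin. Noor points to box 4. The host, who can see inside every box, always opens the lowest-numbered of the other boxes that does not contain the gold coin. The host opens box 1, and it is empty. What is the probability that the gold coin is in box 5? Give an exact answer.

Consider each possible location of the gold coin in turn.
If it is in box 1 (prior 1/5): the host opened box 1, so this case is ruled out; weight (1/5)·0 = 0.
If it is in any of boxes 2, 3, 4, and 5 (prior 1/5 each): box 1 is the lowest-numbered option available, probability 1; weight (1/5)·1 = 1/5 each.
The weights sum to 4/5.
So P(the gold coin in box 5 | the host opened box 1) = (1/5) / (4/5) = 1/4.

1/4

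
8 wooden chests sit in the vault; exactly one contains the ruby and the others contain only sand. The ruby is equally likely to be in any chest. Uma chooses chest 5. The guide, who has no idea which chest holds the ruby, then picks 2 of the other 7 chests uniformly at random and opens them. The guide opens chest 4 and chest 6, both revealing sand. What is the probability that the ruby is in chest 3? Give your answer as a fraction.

1/6

Because the guide chose which chests to open without knowing where the ruby is, the choice is independent of the prize location. Learning that none of the 2 opened chests holds the ruby simply rules out those 2 locations and leaves the remaining 6 chests still equally likely by symmetry.
So P(the ruby in chest 3) = 1/6.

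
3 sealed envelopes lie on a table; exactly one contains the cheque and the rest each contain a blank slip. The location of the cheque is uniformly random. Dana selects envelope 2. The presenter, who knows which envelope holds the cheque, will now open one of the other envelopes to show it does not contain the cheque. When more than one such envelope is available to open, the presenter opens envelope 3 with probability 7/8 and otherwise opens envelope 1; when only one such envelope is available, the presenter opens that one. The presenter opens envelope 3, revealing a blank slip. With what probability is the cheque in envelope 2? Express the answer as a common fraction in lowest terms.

7/15

Consider each possible location of the cheque in turn.
If it is in envelope 1 (prior 1/3): only envelope 3 is available, probability 1; weight (1/3)·1 = 1/3.
If it is in envelope 2 (prior 1/3): envelope 3 is available, opened with probability 7/8; weight (1/3)·(7/8) = 7/24.
If it is in envelope 3 (prior 1/3): the presenter opened envelope 3, so this case is ruled out; weight (1/3)·0 = 0.
The weights sum to 5/8.
So P(the cheque in envelope 2 | the presenter opened envelope 3) = (7/24) / (5/8) = 7/15.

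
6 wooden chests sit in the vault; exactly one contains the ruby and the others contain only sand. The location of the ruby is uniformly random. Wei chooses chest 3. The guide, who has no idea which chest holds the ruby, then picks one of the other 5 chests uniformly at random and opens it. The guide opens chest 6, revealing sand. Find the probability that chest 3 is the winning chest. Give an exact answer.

Apply Bayes' rule, conditioning on where the ruby actually is.
If it is in any of chests 1, 2, 3, 4, and 5 (prior 1/6 each): the guide picks chest 6 with probability 1/5 regardless, and it is not the prize; weight (1/6)·(1/5) = 1/30 each.
If it is in chest 6 (prior 1/6): the guide opened chest 6, so this case is ruled out; weight (1/6)·0 = 0.
The weights sum to 1/6.
So P(the ruby in chest 3 | the guide opened chest 6) = (1/30) / (1/6) = 1/5.

1/5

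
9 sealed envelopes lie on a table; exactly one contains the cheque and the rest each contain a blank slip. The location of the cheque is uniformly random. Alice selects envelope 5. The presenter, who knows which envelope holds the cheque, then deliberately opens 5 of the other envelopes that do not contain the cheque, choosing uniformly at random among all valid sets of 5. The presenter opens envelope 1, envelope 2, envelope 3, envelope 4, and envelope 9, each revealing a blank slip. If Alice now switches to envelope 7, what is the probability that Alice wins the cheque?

Consider each possible location of the cheque in turn.
If it is in any of envelopes 1, 2, 3, 4, and 9 (prior 1/9 each): that envelope was opened and seen not to hold the prize — ruled out; weight (1/9)·0 = 0 each.
If it is in envelope 5 (prior 1/9): the presenter has 56 equally likely choices, so probability 1/56; weight (1/9)·(1/56) = 1/504.
If it is in any of envelopes 6, 7, and 8 (prior 1/9 each): the presenter has 21 equally likely choices, so probability 1/21; weight (1/9)·(1/21) = 1/189 each.
The weights sum to 1/56.
So P(the cheque in envelope 7 | the presenter opened envelope 1, envelope 2, envelope 3, envelope 4, and envelope 9) = (1/189) / (1/56) = 8/27.

8/27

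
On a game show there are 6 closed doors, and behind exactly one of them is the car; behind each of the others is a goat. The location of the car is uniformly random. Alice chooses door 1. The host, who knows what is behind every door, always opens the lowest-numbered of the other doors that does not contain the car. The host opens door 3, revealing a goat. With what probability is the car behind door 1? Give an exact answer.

Apply Bayes' rule, conditioning on where the car actually is.
If it is behind any of doors 1, 4, 5, and 6 (prior 1/6 each): the host would have opened door 2 instead, probability 0; weight (1/6)·0 = 0 each.
If it is behind door 2 (prior 1/6): door 3 is the lowest-numbered option available, probability 1; weight (1/6)·1 = 1/6.
If it is behind door 3 (prior 1/6): the host opened door 3, so this case is ruled out; weight (1/6)·0 = 0.
The weights sum to 1/6.
So P(the car behind door 1 | the host opened door 3) = 0 / (1/6) = 0.

0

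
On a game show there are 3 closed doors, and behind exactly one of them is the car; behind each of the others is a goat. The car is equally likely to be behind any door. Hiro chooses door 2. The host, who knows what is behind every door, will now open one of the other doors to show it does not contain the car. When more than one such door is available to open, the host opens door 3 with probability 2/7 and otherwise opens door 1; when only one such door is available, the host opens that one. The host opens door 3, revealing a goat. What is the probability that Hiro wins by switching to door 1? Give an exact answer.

Condition on the true location of the car.
If it is behind door 1 (prior 1/3): only door 3 is available, probability 1; weight (1/3)·1 = 1/3.
If it is behind door 2 (prior 1/3): door 3 is available, opened with probability 2/7; weight (1/3)·(2/7) = 2/21.
If it is behind door 3 (prior 1/3): the host opened door 3, so this case is ruled out; weight (1/3)·0 = 0.
The weights sum to 3/7.
So P(the car behind door 1 | the host opened door 3) = (1/3) / (3/7) = 7/9.

7/9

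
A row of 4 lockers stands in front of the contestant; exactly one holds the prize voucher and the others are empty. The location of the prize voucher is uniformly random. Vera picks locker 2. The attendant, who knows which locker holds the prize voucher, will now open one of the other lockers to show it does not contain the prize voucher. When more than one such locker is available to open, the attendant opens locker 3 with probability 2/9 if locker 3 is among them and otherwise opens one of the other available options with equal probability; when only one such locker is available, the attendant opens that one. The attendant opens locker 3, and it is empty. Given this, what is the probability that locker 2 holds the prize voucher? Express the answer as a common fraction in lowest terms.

Consider each possible location of the prize voucher in turn.
If it is in any of lockers 1, 2, and 4 (prior 1/4 each): locker 3 is available, opened with probability 2/9; weight (1/4)·(2/9) = 1/18 each.
If it is in locker 3 (prior 1/4): the attendant opened locker 3, so this case is ruled out; weight (1/4)·0 = 0.
The weights sum to 1/6.
So P(the prize voucher in locker 2 | the attendant opened locker 3) = (1/18) / (1/6) = 1/3.

1/3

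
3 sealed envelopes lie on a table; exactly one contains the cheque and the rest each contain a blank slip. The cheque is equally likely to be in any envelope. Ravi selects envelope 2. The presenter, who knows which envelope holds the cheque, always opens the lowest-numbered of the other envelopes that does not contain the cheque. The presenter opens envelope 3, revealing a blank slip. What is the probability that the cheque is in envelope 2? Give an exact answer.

Apply Bayes' rule, conditioning on where the cheque actually is.
If it is in envelope 1 (prior 1/3): envelope 3 is the lowest-numbered option available, probability 1; weight (1/3)·1 = 1/3.
If it is in envelope 2 (prior 1/3): the presenter would have opened envelope 1 instead, probability 0; weight (1/3)·0 = 0.
If it is in envelope 3 (prior 1/3): the presenter opened envelope 3, so this case is ruled out; weight (1/3)·0 = 0.
The weights sum to 1/3.
So P(the cheque in envelope 2 | the presenter opened envelope 3) = 0 / (1/3) = 0.

0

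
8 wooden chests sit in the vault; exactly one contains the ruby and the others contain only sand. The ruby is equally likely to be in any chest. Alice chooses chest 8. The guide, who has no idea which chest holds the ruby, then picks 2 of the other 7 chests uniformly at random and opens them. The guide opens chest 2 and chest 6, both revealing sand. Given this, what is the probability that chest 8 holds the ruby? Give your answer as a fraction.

Consider each possible location of the ruby in turn.
If it is in any of chests 1, 3, 4, 5, 7, and 8 (prior 1/8 each): the guide picks exactly this set with probability 1/21 regardless, and none is the prize; weight (1/8)·(1/21) = 1/168 each.
If it is in either of chests 2 and 6 (prior 1/8 each): that chest was opened and seen not to hold the prize — ruled out; weight (1/8)·0 = 0 each.
The weights sum to 1/28.
So P(the ruby in chest 8 | the guide opened chest 2 and chest 6) = (1/168) / (1/28) = 1/6.

1/6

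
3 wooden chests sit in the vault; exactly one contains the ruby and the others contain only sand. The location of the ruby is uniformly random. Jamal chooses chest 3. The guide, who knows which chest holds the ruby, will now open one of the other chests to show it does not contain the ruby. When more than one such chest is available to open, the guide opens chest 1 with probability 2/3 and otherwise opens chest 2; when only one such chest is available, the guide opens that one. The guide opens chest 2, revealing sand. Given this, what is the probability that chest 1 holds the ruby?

3/4

Apply Bayes' rule, conditioning on where the ruby actually is.
If it is in chest 1 (prior 1/3): only chest 2 is available, probability 1; weight (1/3)·1 = 1/3.
If it is in chest 2 (prior 1/3): the guide opened chest 2, so this case is ruled out; weight (1/3)·0 = 0.
If it is in chest 3 (prior 1/3): chest 1 is available but not opened, probability 1/3; weight (1/3)·(1/3) = 1/9.
The weights sum to 4/9.
So P(the ruby in chest 1 | the guide opened chest 2) = (1/3) / (4/9) = 3/4.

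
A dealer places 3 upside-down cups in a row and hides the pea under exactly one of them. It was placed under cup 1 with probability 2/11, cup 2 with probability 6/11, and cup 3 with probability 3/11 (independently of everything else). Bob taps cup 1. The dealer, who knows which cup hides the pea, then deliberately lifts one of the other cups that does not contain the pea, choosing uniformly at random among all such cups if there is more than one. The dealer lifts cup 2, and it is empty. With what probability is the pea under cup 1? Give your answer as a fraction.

Condition on the true location of the pea.
If it is under cup 1 (prior 2/11): the dealer has 2 equally likely choices, so probability 1/2; weight (2/11)·(1/2) = 1/11.
If it is under cup 2 (prior 6/11): the dealer opened cup 2, so this case is ruled out; weight (6/11)·0 = 0.
If it is under cup 3 (prior 3/11): the dealer has no choice, probability 1; weight (3/11)·1 = 3/11.
The weights sum to 4/11.
So P(the pea under cup 1 | the dealer opened cup 2) = (1/11) / (4/11) = 1/4.

1/4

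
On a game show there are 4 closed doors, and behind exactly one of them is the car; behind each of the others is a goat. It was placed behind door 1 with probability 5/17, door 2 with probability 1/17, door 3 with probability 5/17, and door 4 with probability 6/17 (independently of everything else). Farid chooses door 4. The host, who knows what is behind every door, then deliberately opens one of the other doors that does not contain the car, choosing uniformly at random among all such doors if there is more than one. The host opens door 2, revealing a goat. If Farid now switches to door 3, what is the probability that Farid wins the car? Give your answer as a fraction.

Condition on the true location of the car.
If it is behind either of doors 1 and 3 (prior 5/17 each): the host has 2 equally likely choices, so probability 1/2; weight (5/17)·(1/2) = 5/34 each.
If it is behind door 2 (prior 1/17): the host opened door 2, so this case is ruled out; weight (1/17)·0 = 0.
If it is behind door 4 (prior 6/17): the host has 3 equally likely choices, so probability 1/3; weight (6/17)·(1/3) = 2/17.
The weights sum to 7/17.
So P(the car behind door 3 | the host opened door 2) = (5/34) / (7/17) = 5/14.

5/14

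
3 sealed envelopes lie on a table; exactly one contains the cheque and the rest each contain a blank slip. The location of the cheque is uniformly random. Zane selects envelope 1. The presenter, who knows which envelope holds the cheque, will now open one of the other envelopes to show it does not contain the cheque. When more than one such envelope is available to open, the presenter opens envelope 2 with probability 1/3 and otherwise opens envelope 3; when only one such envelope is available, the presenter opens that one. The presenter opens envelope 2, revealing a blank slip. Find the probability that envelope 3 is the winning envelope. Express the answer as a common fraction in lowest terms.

3/4

Consider each possible location of the cheque in turn.
If it is in envelope 1 (prior 1/3): envelope 2 is available, opened with probability 1/3; weight (1/3)·(1/3) = 1/9.
If it is in envelope 2 (prior 1/3): the presenter opened envelope 2, so this case is ruled out; weight (1/3)·0 = 0.
If it is in envelope 3 (prior 1/3): only envelope 2 is available, probability 1; weight (1/3)·1 = 1/3.
The weights sum to 4/9.
So P(the cheque in envelope 3 | the presenter opened envelope 2) = (1/3) / (4/9) = 3/4.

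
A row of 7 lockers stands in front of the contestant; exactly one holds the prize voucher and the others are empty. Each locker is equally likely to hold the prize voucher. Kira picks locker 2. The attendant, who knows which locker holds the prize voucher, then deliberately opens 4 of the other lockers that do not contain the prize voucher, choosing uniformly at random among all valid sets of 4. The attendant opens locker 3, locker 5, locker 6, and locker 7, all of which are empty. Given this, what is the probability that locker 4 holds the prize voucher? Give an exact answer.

Consider each possible location of the prize voucher in turn.
If it is in either of lockers 1 and 4 (prior 1/7 each): the attendant has 5 equally likely choices, so probability 1/5; weight (1/7)·(1/5) = 1/35 each.
If it is in locker 2 (prior 1/7): the attendant has 15 equally likely choices, so probability 1/15; weight (1/7)·(1/15) = 1/105.
If it is in any of lockers 3, 5, 6, and 7 (prior 1/7 each): that locker was opened and seen not to hold the prize — ruled out; weight (1/7)·0 = 0 each.
The weights sum to 1/15.
So P(the prize voucher in locker 4 | the attendant opened locker 3, locker 5, locker 6, and locker 7) = (1/35) / (1/15) = 3/7.

3/7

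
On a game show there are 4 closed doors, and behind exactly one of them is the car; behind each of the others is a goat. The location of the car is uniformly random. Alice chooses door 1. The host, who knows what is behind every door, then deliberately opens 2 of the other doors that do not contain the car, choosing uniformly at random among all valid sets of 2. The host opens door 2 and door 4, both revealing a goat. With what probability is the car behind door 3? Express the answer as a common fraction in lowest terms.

3/4

Consider each possible location of the car in turn.
If it is behind door 1 (prior 1/4): the host has 3 equally likely choices, so probability 1/3; weight (1/4)·(1/3) = 1/12.
If it is behind either of doors 2 and 4 (prior 1/4 each): that door was opened and seen not to hold the prize — ruled out; weight (1/4)·0 = 0 each.
If it is behind door 3 (prior 1/4): the host has no choice, probability 1; weight (1/4)·1 = 1/4.
The weights sum to 1/3.
So P(the car behind door 3 | the host opened door 2 and door 4) = (1/4) / (1/3) = 3/4.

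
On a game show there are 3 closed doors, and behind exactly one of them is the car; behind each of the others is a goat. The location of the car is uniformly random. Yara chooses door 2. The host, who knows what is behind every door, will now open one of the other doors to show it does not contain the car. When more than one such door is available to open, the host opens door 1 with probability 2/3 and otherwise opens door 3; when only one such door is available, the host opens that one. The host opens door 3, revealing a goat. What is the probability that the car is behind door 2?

Consider each possible location of the car in turn.
If it is behind door 1 (prior 1/3): only door 3 is available, probability 1; weight (1/3)·1 = 1/3.
If it is behind door 2 (prior 1/3): door 1 is available but not opened, probability 1/3; weight (1/3)·(1/3) = 1/9.
If it is behind door 3 (prior 1/3): the host opened door 3, so this case is ruled out; weight (1/3)·0 = 0.
The weights sum to 4/9.
So P(the car behind door 2 | the host opened door 3) = (1/9) / (4/9) = 1/4.

1/4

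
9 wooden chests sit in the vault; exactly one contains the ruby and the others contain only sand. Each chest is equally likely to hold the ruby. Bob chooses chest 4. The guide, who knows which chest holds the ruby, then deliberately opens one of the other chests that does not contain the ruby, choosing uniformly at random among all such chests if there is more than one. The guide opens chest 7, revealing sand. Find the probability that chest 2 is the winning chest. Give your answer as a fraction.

8/63

Apply Bayes' rule, conditioning on where the ruby actually is.
If it is in any of chests 1, 2, 3, 5, 6, 8, and 9 (prior 1/9 each): the guide has 7 equally likely choices, so probability 1/7; weight (1/9)·(1/7) = 1/63 each.
If it is in chest 4 (prior 1/9): the guide has 8 equally likely choices, so probability 1/8; weight (1/9)·(1/8) = 1/72.
If it is in chest 7 (prior 1/9): the guide opened chest 7, so this case is ruled out; weight (1/9)·0 = 0.
The weights sum to 1/8.
So P(the ruby in chest 2 | the guide opened chest 7) = (1/63) / (1/8) = 8/63.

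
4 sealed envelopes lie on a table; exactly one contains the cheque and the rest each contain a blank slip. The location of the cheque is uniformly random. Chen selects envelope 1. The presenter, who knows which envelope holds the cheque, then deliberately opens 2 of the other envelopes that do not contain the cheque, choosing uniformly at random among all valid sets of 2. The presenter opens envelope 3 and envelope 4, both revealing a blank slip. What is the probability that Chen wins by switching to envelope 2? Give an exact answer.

Condition on the true location of the cheque.
If it is in envelope 1 (prior 1/4): the presenter has 3 equally likely choices, so probability 1/3; weight (1/4)·(1/3) = 1/12.
If it is in envelope 2 (prior 1/4): the presenter has no choice, probability 1; weight (1/4)·1 = 1/4.
If it is in either of envelopes 3 and 4 (prior 1/4 each): that envelope was opened and seen not to hold the prize — ruled out; weight (1/4)·0 = 0 each.
The weights sum to 1/3.
So P(the cheque in envelope 2 | the presenter opened envelope 3 and envelope 4) = (1/4) / (1/3) = 3/4.

3/4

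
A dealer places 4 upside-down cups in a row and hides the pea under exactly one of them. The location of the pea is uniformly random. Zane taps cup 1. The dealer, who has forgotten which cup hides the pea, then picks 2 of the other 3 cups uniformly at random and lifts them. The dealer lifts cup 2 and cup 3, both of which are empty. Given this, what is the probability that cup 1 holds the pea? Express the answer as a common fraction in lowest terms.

Consider each possible location of the pea in turn.
If it is under either of cups 1 and 4 (prior 1/4 each): the dealer picks exactly this set with probability 1/3 regardless, and none is the prize; weight (1/4)·(1/3) = 1/12 each.
If it is under either of cups 2 and 3 (prior 1/4 each): that cup was opened and seen not to hold the prize — ruled out; weight (1/4)·0 = 0 each.
The weights sum to 1/6.
So P(the pea under cup 1 | the dealer opened cup 2 and cup 3) = (1/12) / (1/6) = 1/2.

1/2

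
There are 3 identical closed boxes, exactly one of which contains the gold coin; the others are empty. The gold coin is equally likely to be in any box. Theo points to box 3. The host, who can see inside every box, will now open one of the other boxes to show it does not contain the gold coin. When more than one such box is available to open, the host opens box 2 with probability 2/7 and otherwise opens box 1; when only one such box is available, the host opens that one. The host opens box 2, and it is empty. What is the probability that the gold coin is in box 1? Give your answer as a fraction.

Condition on the true location of the gold coin.
If it is in box 1 (prior 1/3): only box 2 is available, probability 1; weight (1/3)·1 = 1/3.
If it is in box 2 (prior 1/3): the host opened box 2, so this case is ruled out; weight (1/3)·0 = 0.
If it is in box 3 (prior 1/3): box 2 is available, opened with probability 2/7; weight (1/3)·(2/7) = 2/21.
The weights sum to 3/7.
So P(the gold coin in box 1 | the host opened box 2) = (1/3) / (3/7) = 7/9.

7/9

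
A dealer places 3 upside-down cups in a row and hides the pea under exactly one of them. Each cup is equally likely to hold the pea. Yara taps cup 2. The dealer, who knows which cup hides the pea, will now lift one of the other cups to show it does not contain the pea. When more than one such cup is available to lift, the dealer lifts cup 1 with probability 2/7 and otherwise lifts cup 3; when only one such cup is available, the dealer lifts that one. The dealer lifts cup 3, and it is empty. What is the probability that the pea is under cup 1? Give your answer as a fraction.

7/12

Condition on the true location of the pea.
If it is under cup 1 (prior 1/3): only cup 3 is available, probability 1; weight (1/3)·1 = 1/3.
If it is under cup 2 (prior 1/3): cup 1 is available but not opened, probability 5/7; weight (1/3)·(5/7) = 5/21.
If it is under cup 3 (prior 1/3): the dealer opened cup 3, so this case is ruled out; weight (1/3)·0 = 0.
The weights sum to 4/7.
So P(the pea under cup 1 | the dealer opened cup 3) = (1/3) / (4/7) = 7/12.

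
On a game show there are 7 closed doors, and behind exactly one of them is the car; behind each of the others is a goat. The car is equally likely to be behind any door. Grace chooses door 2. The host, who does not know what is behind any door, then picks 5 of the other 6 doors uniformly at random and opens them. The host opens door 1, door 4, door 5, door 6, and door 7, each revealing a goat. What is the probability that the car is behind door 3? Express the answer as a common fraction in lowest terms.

1/2

Consider each possible location of the car in turn.
If it is behind any of doors 1, 4, 5, 6, and 7 (prior 1/7 each): that door was opened and seen not to hold the prize — ruled out; weight (1/7)·0 = 0 each.
If it is behind either of doors 2 and 3 (prior 1/7 each): the host picks exactly this set with probability 1/6 regardless, and none is the prize; weight (1/7)·(1/6) = 1/42 each.
The weights sum to 1/21.
So P(the car behind door 3 | the host opened door 1, door 4, door 5, door 6, and door 7) = (1/42) / (1/21) = 1/2.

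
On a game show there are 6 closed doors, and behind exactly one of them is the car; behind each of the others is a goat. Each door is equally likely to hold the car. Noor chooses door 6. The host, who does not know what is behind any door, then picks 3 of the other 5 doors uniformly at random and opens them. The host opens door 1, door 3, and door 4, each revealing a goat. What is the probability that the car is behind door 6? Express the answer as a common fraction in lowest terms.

Apply Bayes' rule, conditioning on where the car actually is.
If it is behind any of doors 1, 3, and 4 (prior 1/6 each): that door was opened and seen not to hold the prize — ruled out; weight (1/6)·0 = 0 each.
If it is behind any of doors 2, 5, and 6 (prior 1/6 each): the host picks exactly this set with probability 1/10 regardless, and none is the prize; weight (1/6)·(1/10) = 1/60 each.
The weights sum to 1/20.
So P(the car behind door 6 | the host opened door 1, door 3, and door 4) = (1/60) / (1/20) = 1/3.

1/3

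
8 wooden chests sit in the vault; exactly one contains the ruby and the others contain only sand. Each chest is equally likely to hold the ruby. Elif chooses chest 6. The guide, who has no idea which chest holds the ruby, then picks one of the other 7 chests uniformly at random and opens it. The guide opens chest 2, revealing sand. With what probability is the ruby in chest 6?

Consider each possible location of the ruby in turn.
If it is in any of chests 1, 3, 4, 5, 6, 7, and 8 (prior 1/8 each): the guide picks chest 2 with probability 1/7 regardless, and it is not the prize; weight (1/8)·(1/7) = 1/56 each.
If it is in chest 2 (prior 1/8): the guide opened chest 2, so this case is ruled out; weight (1/8)·0 = 0.
The weights sum to 1/8.
So P(the ruby in chest 6 | the guide opened chest 2) = (1/56) / (1/8) = 1/7.

1/7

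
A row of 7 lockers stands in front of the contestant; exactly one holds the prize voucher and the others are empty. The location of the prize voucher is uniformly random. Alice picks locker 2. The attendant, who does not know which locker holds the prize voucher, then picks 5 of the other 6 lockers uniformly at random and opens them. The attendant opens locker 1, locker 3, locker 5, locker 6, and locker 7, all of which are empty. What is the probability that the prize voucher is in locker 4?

1/2

Consider each possible location of the prize voucher in turn.
If it is in any of lockers 1, 3, 5, 6, and 7 (prior 1/7 each): that locker was opened and seen not to hold the prize — ruled out; weight (1/7)·0 = 0 each.
If it is in either of lockers 2 and 4 (prior 1/7 each): the attendant picks exactly this set with probability 1/6 regardless, and none is the prize; weight (1/7)·(1/6) = 1/42 each.
The weights sum to 1/21.
So P(the prize voucher in locker 4 | the attendant opened locker 1, locker 3, locker 5, locker 6, and locker 7) = (1/42) / (1/21) = 1/2.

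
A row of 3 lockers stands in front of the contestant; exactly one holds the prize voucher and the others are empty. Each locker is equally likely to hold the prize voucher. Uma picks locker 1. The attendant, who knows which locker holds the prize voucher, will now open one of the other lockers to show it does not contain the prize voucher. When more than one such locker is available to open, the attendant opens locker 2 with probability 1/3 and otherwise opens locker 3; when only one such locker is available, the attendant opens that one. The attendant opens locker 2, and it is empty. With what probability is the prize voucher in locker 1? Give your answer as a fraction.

1/4

Consider each possible location of the prize voucher in turn.
If it is in locker 1 (prior 1/3): locker 2 is available, opened with probability 1/3; weight (1/3)·(1/3) = 1/9.
If it is in locker 2 (prior 1/3): the attendant opened locker 2, so this case is ruled out; weight (1/3)·0 = 0.
If it is in locker 3 (prior 1/3): only locker 2 is available, probability 1; weight (1/3)·1 = 1/3.
The weights sum to 4/9.
So P(the prize voucher in locker 1 | the attendant opened locker 2) = (1/9) / (4/9) = 1/4.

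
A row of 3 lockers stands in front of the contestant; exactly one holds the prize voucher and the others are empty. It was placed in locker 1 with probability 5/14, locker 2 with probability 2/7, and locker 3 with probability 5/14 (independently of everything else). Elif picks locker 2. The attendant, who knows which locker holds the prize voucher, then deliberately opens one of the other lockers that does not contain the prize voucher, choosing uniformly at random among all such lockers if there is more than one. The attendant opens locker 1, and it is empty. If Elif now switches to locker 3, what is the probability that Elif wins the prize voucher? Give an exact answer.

5/7

Apply Bayes' rule, conditioning on where the prize voucher actually is.
If it is in locker 1 (prior 5/14): the attendant opened locker 1, so this case is ruled out; weight (5/14)·0 = 0.
If it is in locker 2 (prior 2/7): the attendant has 2 equally likely choices, so probability 1/2; weight (2/7)·(1/2) = 1/7.
If it is in locker 3 (prior 5/14): the attendant has no choice, probability 1; weight (5/14)·1 = 5/14.
The weights sum to 1/2.
So P(the prize voucher in locker 3 | the attendant opened locker 1) = (5/14) / (1/2) = 5/7.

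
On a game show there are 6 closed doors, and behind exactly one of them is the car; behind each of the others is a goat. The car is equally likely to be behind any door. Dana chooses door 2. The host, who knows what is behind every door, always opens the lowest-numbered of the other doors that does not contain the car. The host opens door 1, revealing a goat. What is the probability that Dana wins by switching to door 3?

1/5

Condition on the true location of the car.
If it is behind door 1 (prior 1/6): the host opened door 1, so this case is ruled out; weight (1/6)·0 = 0.
If it is behind any of doors 2, 3, 4, 5, and 6 (prior 1/6 each): door 1 is the lowest-numbered option available, probability 1; weight (1/6)·1 = 1/6 each.
The weights sum to 5/6.
So P(the car behind door 3 | the host opened door 1) = (1/6) / (5/6) = 1/5.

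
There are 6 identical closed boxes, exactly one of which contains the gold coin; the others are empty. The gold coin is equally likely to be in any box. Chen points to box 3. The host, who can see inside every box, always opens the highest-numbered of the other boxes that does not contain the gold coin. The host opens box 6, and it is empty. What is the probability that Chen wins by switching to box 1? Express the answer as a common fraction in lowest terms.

1/5

Apply Bayes' rule, conditioning on where the gold coin actually is.
If it is in any of boxes 1, 2, 3, 4, and 5 (prior 1/6 each): box 6 is the highest-numbered option available, probability 1; weight (1/6)·1 = 1/6 each.
If it is in box 6 (prior 1/6): the host opened box 6, so this case is ruled out; weight (1/6)·0 = 0.
The weights sum to 5/6.
So P(the gold coin in box 1 | the host opened box 6) = (1/6) / (5/6) = 1/5.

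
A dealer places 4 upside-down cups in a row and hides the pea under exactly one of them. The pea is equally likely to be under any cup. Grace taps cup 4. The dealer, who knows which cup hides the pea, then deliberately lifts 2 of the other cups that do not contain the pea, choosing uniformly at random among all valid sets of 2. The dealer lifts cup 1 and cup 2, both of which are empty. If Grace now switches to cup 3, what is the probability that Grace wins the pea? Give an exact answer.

Condition on the true location of the pea.
If it is under either of cups 1 and 2 (prior 1/4 each): that cup was opened and seen not to hold the prize — ruled out; weight (1/4)·0 = 0 each.
If it is under cup 3 (prior 1/4): the dealer has no choice, probability 1; weight (1/4)·1 = 1/4.
If it is under cup 4 (prior 1/4): the dealer has 3 equally likely choices, so probability 1/3; weight (1/4)·(1/3) = 1/12.
The weights sum to 1/3.
So P(the pea under cup 3 | the dealer opened cup 1 and cup 2) = (1/4) / (1/3) = 3/4.

3/4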